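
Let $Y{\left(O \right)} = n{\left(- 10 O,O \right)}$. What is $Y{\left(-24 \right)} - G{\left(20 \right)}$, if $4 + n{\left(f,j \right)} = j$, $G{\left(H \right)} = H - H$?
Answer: $-28$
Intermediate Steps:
$G{\left(H \right)} = 0$
$n{\left(f,j \right)} = -4 + j$
$Y{\left(O \right)} = -4 + O$
$Y{\left(-24 \right)} - G{\left(20 \right)} = \left(-4 - 24\right) - 0 = -28 + 0 = -28$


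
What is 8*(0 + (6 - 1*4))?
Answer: 16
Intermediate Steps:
8*(0 + (6 - 1*4)) = 8*(0 + (6 - 4)) = 8*(0 + 2) = 8*2 = 16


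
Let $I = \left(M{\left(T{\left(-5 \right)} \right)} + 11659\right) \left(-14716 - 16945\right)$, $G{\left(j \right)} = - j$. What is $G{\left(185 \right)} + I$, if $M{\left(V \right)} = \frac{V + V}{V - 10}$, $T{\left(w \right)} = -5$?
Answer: $- \frac{1107470674}{3} \approx -3.6916 \cdot 10^{8}$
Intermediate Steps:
$M{\left(V \right)} = \frac{2 V}{-10 + V}$
$I = - \frac{1107470119}{3}$ ($I = \left(2 \left(-5\right) \frac{1}{-10 - 5} + 11659\right) \left(-14716 - 16945\right) = \left(2 \left(-5\right) \frac{1}{-15} + 11659\right) \left(-31661\right) = \left(2 \left(-5\right) \left(- \frac{1}{15}\right) + 11659\right) \left(-31661\right) = \left(\frac{2}{3} + 11659\right) \left(-31661\right) = \frac{34979}{3} \left(-31661\right) = - \frac{1107470119}{3} \approx -3.6916 \cdot 10^{8}$)
$G{\left(185 \right)} + I = \left(-1\right) 185 - \frac{1107470119}{3} = -185 - \frac{1107470119}{3} = - \frac{1107470674}{3}$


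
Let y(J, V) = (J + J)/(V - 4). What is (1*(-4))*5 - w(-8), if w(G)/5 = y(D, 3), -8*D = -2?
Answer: -35/2 ≈ -17.500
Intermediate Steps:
D = 1/4 (D = -1/8*(-2) = 1/4 ≈ 0.25000)
y(J, V) = 2*J/(-4 + V) (y(J, V) = (2*J)/(-4 + V) = 2*J/(-4 + V))
w(G) = -5/2 (w(G) = 5*(2*(1/4)/(-4 + 3)) = 5*(2*(1/4)/(-1)) = 5*(2*(1/4)*(-1)) = 5*(-1/2) = -5/2)
(1*(-4))*5 - w(-8) = (1*(-4))*5 - 1*(-5/2) = -4*5 + 5/2 = -20 + 5/2 = -35/2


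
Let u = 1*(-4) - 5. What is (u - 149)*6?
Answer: -948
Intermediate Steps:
u = -9 (u = -4 - 5 = -9)
(u - 149)*6 = (-9 - 149)*6 = -158*6 = -948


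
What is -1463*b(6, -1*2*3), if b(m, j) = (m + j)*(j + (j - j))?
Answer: 0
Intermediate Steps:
b(m, j) = j*(j + m) (b(m, j) = (j + m)*(j + 0) = (j + m)*j = j*(j + m))
-1463*b(6, -1*2*3) = -1463*-1*2*3*(-1*2*3 + 6) = -1463*(-2*3)*(-2*3 + 6) = -(-8778)*(-6 + 6) = -(-8778)*0 = -1463*0 = 0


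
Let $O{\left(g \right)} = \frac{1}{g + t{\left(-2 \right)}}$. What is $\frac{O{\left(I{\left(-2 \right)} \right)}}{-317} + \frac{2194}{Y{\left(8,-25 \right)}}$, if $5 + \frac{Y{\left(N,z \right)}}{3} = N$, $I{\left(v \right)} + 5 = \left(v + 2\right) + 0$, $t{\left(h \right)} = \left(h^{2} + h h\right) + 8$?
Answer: $\frac{7650469}{31383} \approx 243.78$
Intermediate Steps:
$t{\left(h \right)} = 8 + 2 h^{2}$ ($t{\left(h \right)} = \left(h^{2} + h^{2}\right) + 8 = 2 h^{2} + 8 = 8 + 2 h^{2}$)
$I{\left(v \right)} = -3 + v$ ($I{\left(v \right)} = -5 + \left(\left(v + 2\right) + 0\right) = -5 + \left(\left(2 + v\right) + 0\right) = -5 + \left(2 + v\right) = -3 + v$)
$O{\left(g \right)} = \frac{1}{16 + g}$ ($O{\left(g \right)} = \frac{1}{g + \left(8 + 2 \left(-2\right)^{2}\right)} = \frac{1}{g + \left(8 + 2 \cdot 4\right)} = \frac{1}{g + \left(8 + 8\right)} = \frac{1}{g + 16} = \frac{1}{16 + g}$)
$Y{\left(N,z \right)} = -15 + 3 N$
$\frac{O{\left(I{\left(-2 \right)} \right)}}{-317} + \frac{2194}{Y{\left(8,-25 \right)}} = \frac{1}{\left(16 - 5\right) \left(-317\right)} + \frac{2194}{-15 + 3 \cdot 8} = \frac{1}{16 - 5} \left(- \frac{1}{317}\right) + \frac{2194}{-15 + 24} = \frac{1}{11} \left(- \frac{1}{317}\right) + \frac{2194}{9} = \frac{1}{11} \left(- \frac{1}{317}\right) + 2194 \cdot \frac{1}{9} = - \frac{1}{3487} + \frac{2194}{9} = \frac{7650469}{31383}$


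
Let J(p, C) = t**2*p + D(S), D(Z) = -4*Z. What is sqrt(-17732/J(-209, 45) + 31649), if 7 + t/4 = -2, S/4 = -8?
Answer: sqrt(36247072240429)/33842 ≈ 177.90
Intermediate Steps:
S = -32 (S = 4*(-8) = -32)
t = -36 (t = -28 + 4*(-2) = -28 - 8 = -36)
J(p, C) = 128 + 1296*p (J(p, C) = (-36)**2*p - 4*(-32) = 1296*p + 128 = 128 + 1296*p)
sqrt(-17732/J(-209, 45) + 31649) = sqrt(-17732/(128 + 1296*(-209)) + 31649) = sqrt(-17732/(128 - 270864) + 31649) = sqrt(-17732/(-270736) + 31649) = sqrt(-17732*(-1/270736) + 31649) = sqrt(4433/67684 + 31649) = sqrt(2142135349/67684) = sqrt(36247072240429)/33842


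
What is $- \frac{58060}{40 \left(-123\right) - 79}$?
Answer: $\frac{58060}{4999} \approx 11.614$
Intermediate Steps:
$- \frac{58060}{40 \left(-123\right) - 79} = - \frac{58060}{-4920 - 79} = - \frac{58060}{-4999} = \left(-58060\right) \left(- \frac{1}{4999}\right) = \frac{58060}{4999}$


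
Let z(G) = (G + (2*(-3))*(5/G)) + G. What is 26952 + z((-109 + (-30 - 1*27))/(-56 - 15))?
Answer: 158780077/5893 ≈ 26944.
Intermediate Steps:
z(G) = -30/G + 2*G (z(G) = (G - 30/G) + G = -30/G + 2*G)
26952 + z((-109 + (-30 - 1*27))/(-56 - 15)) = 26952 + (-30*(-56 - 15)/(-109 + (-30 - 1*27)) + 2*((-109 + (-30 - 1*27))/(-56 - 15))) = 26952 + (-30*(-71/(-109 + (-30 - 27))) + 2*((-109 + (-30 - 27))/(-71))) = 26952 + (-30*(-71/(-109 - 57)) + 2*((-109 - 57)*(-1/71))) = 26952 + (-30/((-166*(-1/71))) + 2*(-166*(-1/71))) = 26952 + (-30/166/71 + 2*(166/71)) = 26952 + (-30*71/166 + 332/71) = 26952 + (-1065/83 + 332/71) = 26952 - 48059/5893 = 158780077/5893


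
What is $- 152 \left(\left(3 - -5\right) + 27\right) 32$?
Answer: $-170240$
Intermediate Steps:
$- 152 \left(\left(3 - -5\right) + 27\right) 32 = - 152 \left(\left(3 + 5\right) + 27\right) 32 = - 152 \left(8 + 27\right) 32 = - 152 \cdot 35 \cdot 32 = \left(-152\right) 1120 = -170240$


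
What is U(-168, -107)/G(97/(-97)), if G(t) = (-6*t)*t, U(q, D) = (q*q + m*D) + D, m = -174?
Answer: -46735/6 ≈ -7789.2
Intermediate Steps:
U(q, D) = q**2 - 173*D (U(q, D) = (q*q - 174*D) + D = (q**2 - 174*D) + D = q**2 - 173*D)
G(t) = -6*t**2
U(-168, -107)/G(97/(-97)) = ((-168)**2 - 173*(-107))/((-6*1**2)) = (28224 + 18511)/((-6*1**2)) = 46735/((-6*(-1)**2)) = 46735/((-6*1)) = 46735/(-6) = 46735*(-1/6) = -46735/6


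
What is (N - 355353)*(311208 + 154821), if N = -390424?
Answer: -347553709533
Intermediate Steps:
(N - 355353)*(311208 + 154821) = (-390424 - 355353)*(311208 + 154821) = -745777*466029 = -347553709533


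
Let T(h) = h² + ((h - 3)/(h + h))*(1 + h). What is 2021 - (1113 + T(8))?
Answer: 13459/16 ≈ 841.19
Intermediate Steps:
T(h) = h² + (1 + h)*(-3 + h)/(2*h) (T(h) = h² + ((-3 + h)/((2*h)))*(1 + h) = h² + ((-3 + h)*(1/(2*h)))*(1 + h) = h² + ((-3 + h)/(2*h))*(1 + h) = h² + (1 + h)*(-3 + h)/(2*h))
2021 - (1113 + T(8)) = 2021 - (1113 + (-1 + 8² + (½)*8 - 3/2/8)) = 2021 - (1113 + (-1 + 64 + 4 - 3/2*⅛)) = 2021 - (1113 + (-1 + 64 + 4 - 3/16)) = 2021 - (1113 + 1069/16) = 2021 - 1*18877/16 = 2021 - 18877/16 = 13459/16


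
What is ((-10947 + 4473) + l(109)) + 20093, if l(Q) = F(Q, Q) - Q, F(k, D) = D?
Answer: 13619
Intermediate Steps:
l(Q) = 0 (l(Q) = Q - Q = 0)
((-10947 + 4473) + l(109)) + 20093 = ((-10947 + 4473) + 0) + 20093 = (-6474 + 0) + 20093 = -6474 + 20093 = 13619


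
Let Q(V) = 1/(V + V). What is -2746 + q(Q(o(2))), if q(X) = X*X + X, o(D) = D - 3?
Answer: -10985/4 ≈ -2746.3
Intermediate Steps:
o(D) = -3 + D
Q(V) = 1/(2*V)
q(X) = X + X² (q(X) = X² + X = X + X²)
-2746 + q(Q(o(2))) = -2746 + (1/(2*(-3 + 2)))*(1 + 1/(2*(-3 + 2))) = -2746 + ((½)/(-1))*(1 + (½)/(-1)) = -2746 + ((½)*(-1))*(1 + (½)*(-1)) = -2746 - (1 - ½)/2 = -2746 - ½*½ = -2746 - ¼ = -10985/4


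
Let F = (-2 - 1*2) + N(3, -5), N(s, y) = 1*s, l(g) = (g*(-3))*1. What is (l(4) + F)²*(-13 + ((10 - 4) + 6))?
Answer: -169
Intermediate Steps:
l(g) = -3*g (l(g) = -3*g*1 = -3*g)
N(s, y) = s
F = -1 (F = (-2 - 1*2) + 3 = (-2 - 2) + 3 = -4 + 3 = -1)
(l(4) + F)²*(-13 + ((10 - 4) + 6)) = (-3*4 - 1)²*(-13 + ((10 - 4) + 6)) = (-12 - 1)²*(-13 + (6 + 6)) = (-13)²*(-13 + 12) = 169*(-1) = -169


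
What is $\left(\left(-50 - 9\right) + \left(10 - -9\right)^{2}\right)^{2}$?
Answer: $91204$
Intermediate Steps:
$\left(\left(-50 - 9\right) + \left(10 - -9\right)^{2}\right)^{2} = \left(\left(-50 - 9\right) + \left(10 + 9\right)^{2}\right)^{2} = \left(-59 + 19^{2}\right)^{2} = \left(-59 + 361\right)^{2} = 302^{2} = 91204$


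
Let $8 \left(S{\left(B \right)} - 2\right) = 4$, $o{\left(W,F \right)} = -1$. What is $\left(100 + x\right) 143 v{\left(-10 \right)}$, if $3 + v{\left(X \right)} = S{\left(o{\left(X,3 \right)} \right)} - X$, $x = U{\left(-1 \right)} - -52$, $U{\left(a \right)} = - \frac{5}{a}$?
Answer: $\frac{426569}{2} \approx 2.1328 \cdot 10^{5}$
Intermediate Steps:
$S{\left(B \right)} = \frac{5}{2}$ ($S{\left(B \right)} = 2 + \frac{1}{8} \cdot 4 = 2 + \frac{1}{2} = \frac{5}{2}$)
$x = 57$ ($x = - \frac{5}{-1} - -52 = \left(-5\right) \left(-1\right) + 52 = 5 + 52 = 57$)
$v{\left(X \right)} = - \frac{1}{2} - X$ ($v{\left(X \right)} = -3 - \left(- \frac{5}{2} + X\right) = - \frac{1}{2} - X$)
$\left(100 + x\right) 143 v{\left(-10 \right)} = \left(100 + 57\right) 143 \left(- \frac{1}{2} - -10\right) = 157 \cdot 143 \left(- \frac{1}{2} + 10\right) = 22451 \cdot \frac{19}{2} = \frac{426569}{2}$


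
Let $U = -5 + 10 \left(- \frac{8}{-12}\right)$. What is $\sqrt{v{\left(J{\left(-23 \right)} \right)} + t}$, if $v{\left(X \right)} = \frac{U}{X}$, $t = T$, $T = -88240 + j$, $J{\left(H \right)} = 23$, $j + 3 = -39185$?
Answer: $\frac{i \sqrt{606684363}}{69} \approx 356.97 i$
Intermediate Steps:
$j = -39188$ ($j = -3 - 39185 = -39188$)
$T = -127428$ ($T = -88240 - 39188 = -127428$)
$U = \frac{5}{3}$ ($U = -5 + 10 \left(\left(-8\right) \left(- \frac{1}{12}\right)\right) = -5 + 10 \cdot \frac{2}{3} = -5 + \frac{20}{3} = \frac{5}{3} \approx 1.6667$)
$t = -127428$
$v{\left(X \right)} = \frac{5}{3 X}$
$\sqrt{v{\left(J{\left(-23 \right)} \right)} + t} = \sqrt{\frac{5}{3 \cdot 23} - 127428} = \sqrt{\frac{5}{3} \cdot \frac{1}{23} - 127428} = \sqrt{\frac{5}{69} - 127428} = \sqrt{- \frac{8792527}{69}} = \frac{i \sqrt{606684363}}{69}$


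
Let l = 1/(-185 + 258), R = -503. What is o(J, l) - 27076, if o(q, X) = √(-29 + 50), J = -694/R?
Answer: -27076 + √21 ≈ -27071.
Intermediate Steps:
l = 1/73 ≈ 0.013699
J = 694/503 (J = -694/(-503) = -694*(-1/503) = 694/503 ≈ 1.3797)
o(q, X) = √21
o(J, l) - 27076 = √21 - 27076 = -27076 + √21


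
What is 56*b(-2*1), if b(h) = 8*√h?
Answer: 448*I*√2 ≈ 633.57*I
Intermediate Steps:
56*b(-2*1) = 56*(8*√(-2*1)) = 56*(8*√(-2)) = 56*(8*(I*√2)) = 56*(8*I*√2) = 448*I*√2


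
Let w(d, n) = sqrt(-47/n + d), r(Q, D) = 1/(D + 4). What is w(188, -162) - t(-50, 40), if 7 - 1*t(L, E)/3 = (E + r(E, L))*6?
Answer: 16068/23 + sqrt(61006)/18 ≈ 712.33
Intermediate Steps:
r(Q, D) = 1/(4 + D)
w(d, n) = sqrt(d - 47/n)
t(L, E) = 21 - 18*E - 18/(4 + L) (t(L, E) = 21 - 3*(E + 1/(4 + L))*6 = 21 - 3*(6*E + 6/(4 + L)) = 21 + (-18*E - 18/(4 + L)) = 21 - 18*E - 18/(4 + L))
w(188, -162) - t(-50, 40) = sqrt(188 - 47/(-162)) - 3*(-6 + (4 - 50)*(7 - 6*40))/(4 - 50) = sqrt(188 - 47*(-1/162)) - 3*(-6 - 46*(7 - 240))/(-46) = sqrt(188 + 47/162) - 3*(-1)*(-6 - 46*(-233))/46 = sqrt(30503/162) - 3*(-1)*(-6 + 10718)/46 = sqrt(61006)/18 - 3*(-1)*10712/46 = sqrt(61006)/18 - 1*(-16068/23) = sqrt(61006)/18 + 16068/23 = 16068/23 + sqrt(61006)/18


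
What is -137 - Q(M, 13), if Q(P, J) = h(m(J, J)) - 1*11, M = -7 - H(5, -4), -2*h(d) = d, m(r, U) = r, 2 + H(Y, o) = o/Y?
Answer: -239/2 ≈ -119.50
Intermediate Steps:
H(Y, o) = -2 + o/Y
h(d) = -d/2
M = -21/5 (M = -7 - (-2 - 4/5) = -7 - 1*(-14/5) = -7 + 14/5 = -21/5 ≈ -4.2000)
Q(P, J) = -11 - J/2 (Q(P, J) = -J/2 - 1*11 = -J/2 - 11 = -11 - J/2)
-137 - Q(M, 13) = -137 - (-11 - 1/2*13) = -137 - (-11 - 13/2) = -137 - 1*(-35/2) = -137 + 35/2 = -239/2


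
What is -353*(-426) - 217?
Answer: 150161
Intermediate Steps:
-353*(-426) - 217 = 150378 - 217 = 150161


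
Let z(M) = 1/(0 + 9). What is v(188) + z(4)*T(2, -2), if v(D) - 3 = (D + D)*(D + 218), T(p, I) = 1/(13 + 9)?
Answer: 30226483/198 ≈ 1.5266e+5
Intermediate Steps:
z(M) = ⅑ (z(M) = 1/9 = ⅑)
T(p, I) = 1/22
v(D) = 3 + 2*D*(218 + D) (v(D) = 3 + (D + D)*(D + 218) = 3 + (2*D)*(218 + D) = 3 + 2*D*(218 + D))
v(188) + z(4)*T(2, -2) = (3 + 2*188² + 436*188) + (⅑)*(1/22) = (3 + 2*35344 + 81968) + 1/198 = (3 + 70688 + 81968) + 1/198 = 152659 + 1/198 = 30226483/198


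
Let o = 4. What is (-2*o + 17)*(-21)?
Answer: -189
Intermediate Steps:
(-2*o + 17)*(-21) = (-2*4 + 17)*(-21) = (-8 + 17)*(-21) = 9*(-21) = -189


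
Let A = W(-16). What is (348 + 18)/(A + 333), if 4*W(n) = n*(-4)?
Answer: 366/349 ≈ 1.0487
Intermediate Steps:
W(n) = -n (W(n) = (n*(-4))/4 = (-4*n)/4 = -n)
A = 16 (A = -1*(-16) = 16)
(348 + 18)/(A + 333) = (348 + 18)/(16 + 333) = 366/349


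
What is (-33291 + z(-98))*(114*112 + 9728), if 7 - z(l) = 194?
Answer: -753121088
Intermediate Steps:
z(l) = -187 (z(l) = 7 - 1*194 = 7 - 194 = -187)
(-33291 + z(-98))*(114*112 + 9728) = (-33291 - 187)*(114*112 + 9728) = -33478*(12768 + 9728) = -33478*22496 = -753121088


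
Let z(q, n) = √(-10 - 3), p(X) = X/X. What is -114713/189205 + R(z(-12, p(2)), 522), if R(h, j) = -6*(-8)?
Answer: 8967127/189205 ≈ 47.394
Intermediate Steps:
p(X) = 1
z(q, n) = I*√13 (z(q, n) = √(-13) = I*√13)
R(h, j) = 48
-114713/189205 + R(z(-12, p(2)), 522) = -114713/189205 + 48 = 8967127/189205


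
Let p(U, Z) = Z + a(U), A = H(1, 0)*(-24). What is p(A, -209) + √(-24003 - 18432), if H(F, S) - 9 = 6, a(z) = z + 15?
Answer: -554 + 3*I*√4715 ≈ -554.0 + 206.0*I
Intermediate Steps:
a(z) = 15 + z
H(F, S) = 15 (H(F, S) = 9 + 6 = 15)
A = -360 (A = 15*(-24) = -360)
p(U, Z) = 15 + U + Z (p(U, Z) = Z + (15 + U) = 15 + U + Z)
p(A, -209) + √(-24003 - 18432) = (15 - 360 - 209) + √(-24003 - 18432) = -554 + √(-42435) = -554 + 3*I*√4715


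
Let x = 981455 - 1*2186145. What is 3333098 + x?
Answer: 2128408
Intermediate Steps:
x = -1204690 (x = 981455 - 2186145 = -1204690)
3333098 + x = 3333098 - 1204690 = 2128408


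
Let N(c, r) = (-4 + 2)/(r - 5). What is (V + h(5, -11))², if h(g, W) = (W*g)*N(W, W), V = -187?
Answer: 2405601/64 ≈ 37588.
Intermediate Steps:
N(c, r) = -2/(-5 + r)
h(g, W) = -2*W*g/(-5 + W) (h(g, W) = (W*g)*(-2/(-5 + W)) = -2*W*g/(-5 + W))
(V + h(5, -11))² = (-187 - 2*(-11)*5/(-5 - 11))² = (-187 - 2*(-11)*5/(-16))² = (-187 - 2*(-11)*5*(-1/16))² = (-187 - 55/8)² = (-1551/8)² = 2405601/64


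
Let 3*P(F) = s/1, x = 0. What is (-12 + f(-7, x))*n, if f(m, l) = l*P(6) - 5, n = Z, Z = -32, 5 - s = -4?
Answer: 544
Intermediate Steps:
s = 9 (s = 5 - 1*(-4) = 5 + 4 = 9)
n = -32
P(F) = 3 (P(F) = (9/1)/3 = (9*1)/3 = (⅓)*9 = 3)
f(m, l) = -5 + 3*l (f(m, l) = l*3 - 5 = 3*l - 5 = -5 + 3*l)
(-12 + f(-7, x))*n = (-12 + (-5 + 3*0))*(-32) = (-12 + (-5 + 0))*(-32) = (-12 - 5)*(-32) = -17*(-32) = 544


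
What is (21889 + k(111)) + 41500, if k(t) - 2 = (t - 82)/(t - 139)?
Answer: 1774919/28 ≈ 63390.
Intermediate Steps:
k(t) = 2 + (-82 + t)/(-139 + t) (k(t) = 2 + (t - 82)/(t - 139) = 2 + (-82 + t)/(-139 + t))
(21889 + k(111)) + 41500 = (21889 + 3*(-120 + 111)/(-139 + 111)) + 41500 = (21889 + 3*(-9)/(-28)) + 41500 = (21889 + 3*(-1/28)*(-9)) + 41500 = (21889 + 27/28) + 41500 = 612919/28 + 41500 = 1774919/28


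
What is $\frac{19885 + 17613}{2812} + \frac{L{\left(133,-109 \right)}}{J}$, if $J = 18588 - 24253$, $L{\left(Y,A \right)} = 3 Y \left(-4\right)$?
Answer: $\frac{108457061}{7964990} \approx 13.617$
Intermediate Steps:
$L{\left(Y,A \right)} = - 12 Y$
$J = -5665$ ($J = 18588 - 24253 = -5665$)
$\frac{19885 + 17613}{2812} + \frac{L{\left(133,-109 \right)}}{J} = \frac{19885 + 17613}{2812} + \frac{\left(-12\right) 133}{-5665} = 37498 \cdot \frac{1}{2812} - - \frac{1596}{5665} = \frac{18749}{1406} + \frac{1596}{5665} = \frac{108457061}{7964990}$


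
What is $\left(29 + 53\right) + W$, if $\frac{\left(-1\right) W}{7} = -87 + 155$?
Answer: $-394$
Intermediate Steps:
$W = -476$ ($W = - 7 \left(-87 + 155\right) = \left(-7\right) 68 = -476$)
$\left(29 + 53\right) + W = \left(29 + 53\right) - 476 = 82 - 476 = -394$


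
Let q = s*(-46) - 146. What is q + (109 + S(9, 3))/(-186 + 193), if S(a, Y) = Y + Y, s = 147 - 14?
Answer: -43733/7 ≈ -6247.6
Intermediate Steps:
s = 133
S(a, Y) = 2*Y
q = -6264 (q = 133*(-46) - 146 = -6118 - 146 = -6264)
q + (109 + S(9, 3))/(-186 + 193) = -6264 + (109 + 2*3)/(-186 + 193) = -6264 + (109 + 6)/7 = -6264 + 115*(⅐) = -6264 + 115/7 = -43733/7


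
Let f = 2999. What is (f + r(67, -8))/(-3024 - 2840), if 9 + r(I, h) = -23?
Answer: -2967/5864 ≈ -0.50597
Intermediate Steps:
r(I, h) = -32 (r(I, h) = -9 - 23 = -32)
(f + r(67, -8))/(-3024 - 2840) = (2999 - 32)/(-3024 - 2840) = 2967/(-5864) = 2967*(-1/5864) = -2967/5864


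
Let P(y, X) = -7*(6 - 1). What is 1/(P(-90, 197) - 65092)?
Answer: -1/65127 ≈ -1.5355e-5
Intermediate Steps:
P(y, X) = -35 (P(y, X) = -7*5 = -35)
1/(P(-90, 197) - 65092) = 1/(-35 - 65092) = 1/(-65127) = -1/65127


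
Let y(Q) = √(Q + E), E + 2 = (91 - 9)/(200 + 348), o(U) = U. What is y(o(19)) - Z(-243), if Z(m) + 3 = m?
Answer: 246 + √1287526/274 ≈ 250.14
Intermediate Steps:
Z(m) = -3 + m
E = -507/274 (E = -2 + (91 - 9)/(200 + 348) = -2 + 82/548 = -2 + 82*(1/548) = -2 + 41/274 = -507/274 ≈ -1.8504)
y(Q) = √(-507/274 + Q) (y(Q) = √(Q - 507/274) = √(-507/274 + Q))
y(o(19)) - Z(-243) = √(-138918 + 75076*19)/274 - (-3 - 243) = √(-138918 + 1426444)/274 - 1*(-246) = √1287526/274 + 246 = 246 + √1287526/274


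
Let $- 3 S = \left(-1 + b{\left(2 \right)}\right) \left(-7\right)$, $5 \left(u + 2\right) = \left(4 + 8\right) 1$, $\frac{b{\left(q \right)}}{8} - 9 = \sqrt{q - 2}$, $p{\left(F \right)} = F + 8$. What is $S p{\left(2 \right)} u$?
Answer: $\frac{1988}{3} \approx 662.67$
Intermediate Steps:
$p{\left(F \right)} = 8 + F$
$b{\left(q \right)} = 72 + 8 \sqrt{-2 + q}$ ($b{\left(q \right)} = 72 + 8 \sqrt{q - 2} = 72 + 8 \sqrt{-2 + q}$)
$u = \frac{2}{5}$ ($u = -2 + \frac{\left(4 + 8\right) 1}{5} = -2 + \frac{12 \cdot 1}{5} = -2 + \frac{1}{5} \cdot 12 = -2 + \frac{12}{5} = \frac{2}{5} \approx 0.4$)
$S = \frac{497}{3}$ ($S = - \frac{\left(-1 + \left(72 + 8 \sqrt{-2 + 2}\right)\right) \left(-7\right)}{3} = - \frac{\left(-1 + \left(72 + 8 \sqrt{0}\right)\right) \left(-7\right)}{3} = - \frac{\left(-1 + \left(72 + 8 \cdot 0\right)\right) \left(-7\right)}{3} = - \frac{\left(-1 + \left(72 + 0\right)\right) \left(-7\right)}{3} = - \frac{\left(-1 + 72\right) \left(-7\right)}{3} = - \frac{71 \left(-7\right)}{3} = \left(- \frac{1}{3}\right) \left(-497\right) = \frac{497}{3} \approx 165.67$)
$S p{\left(2 \right)} u = \frac{497 \left(8 + 2\right)}{3} \cdot \frac{2}{5} = \frac{497}{3} \cdot 10 \cdot \frac{2}{5} = \frac{4970}{3} \cdot \frac{2}{5} = \frac{1988}{3}$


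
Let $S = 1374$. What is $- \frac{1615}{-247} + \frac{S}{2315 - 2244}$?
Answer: $\frac{23897}{923} \approx 25.891$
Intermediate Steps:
$- \frac{1615}{-247} + \frac{S}{2315 - 2244} = - \frac{1615}{-247} + \frac{1374}{2315 - 2244} = \left(-1615\right) \left(- \frac{1}{247}\right) + \frac{1374}{71} = \frac{85}{13} + 1374 \cdot \frac{1}{71} = \frac{85}{13} + \frac{1374}{71} = \frac{23897}{923}$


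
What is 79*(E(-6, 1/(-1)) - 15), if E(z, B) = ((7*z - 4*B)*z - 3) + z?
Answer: 16116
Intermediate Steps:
E(z, B) = -3 + z + z*(-4*B + 7*z) (E(z, B) = ((-4*B + 7*z)*z - 3) + z = (z*(-4*B + 7*z) - 3) + z = (-3 + z*(-4*B + 7*z)) + z = -3 + z + z*(-4*B + 7*z))
79*(E(-6, 1/(-1)) - 15) = 79*((-3 - 6 + 7*(-6)² - 4*(-6)/(-1)) - 15) = 79*((-3 - 6 + 7*36 - 4*(-1)*(-6)) - 15) = 79*((-3 - 6 + 252 - 24) - 15) = 79*(219 - 15) = 79*204 = 16116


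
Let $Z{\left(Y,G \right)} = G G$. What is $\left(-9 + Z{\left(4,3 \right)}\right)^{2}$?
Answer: $0$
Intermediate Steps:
$Z{\left(Y,G \right)} = G^{2}$
$\left(-9 + Z{\left(4,3 \right)}\right)^{2} = \left(-9 + 3^{2}\right)^{2} = \left(-9 + 9\right)^{2} = 0^{2} = 0$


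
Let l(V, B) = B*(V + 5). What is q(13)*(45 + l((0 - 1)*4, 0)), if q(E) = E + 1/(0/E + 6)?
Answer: 1185/2 ≈ 592.50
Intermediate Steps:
l(V, B) = B*(5 + V)
q(E) = 1/6 + E (q(E) = E + 1/(0 + 6) = E + 1/6 = 1/6 + E)
q(13)*(45 + l((0 - 1)*4, 0)) = (1/6 + 13)*(45 + 0*(5 + (0 - 1)*4)) = 79*(45 + 0*(5 - 1*4))/6 = 79*(45 + 0*(5 - 4))/6 = 79*(45 + 0*1)/6 = 79*(45 + 0)/6 = (79/6)*45 = 1185/2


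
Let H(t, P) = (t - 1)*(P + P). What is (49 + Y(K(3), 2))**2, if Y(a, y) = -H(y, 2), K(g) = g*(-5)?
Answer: 2025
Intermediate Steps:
K(g) = -5*g
H(t, P) = 2*P*(-1 + t) (H(t, P) = (-1 + t)*(2*P) = 2*P*(-1 + t))
Y(a, y) = 4 - 4*y (Y(a, y) = -2*2*(-1 + y) = -(-4 + 4*y) = 4 - 4*y)
(49 + Y(K(3), 2))**2 = (49 + (4 - 4*2))**2 = (49 + (4 - 8))**2 = (49 - 4)**2 = 45**2 = 2025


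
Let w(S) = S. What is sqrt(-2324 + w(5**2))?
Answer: 11*I*sqrt(19) ≈ 47.948*I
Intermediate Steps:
sqrt(-2324 + w(5**2)) = sqrt(-2324 + 5**2) = sqrt(-2324 + 25) = sqrt(-2299) = 11*I*sqrt(19)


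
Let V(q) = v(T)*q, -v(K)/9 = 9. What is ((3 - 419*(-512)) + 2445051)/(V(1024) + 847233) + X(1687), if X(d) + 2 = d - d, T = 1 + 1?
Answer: 1131004/764289 ≈ 1.4798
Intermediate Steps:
T = 2
X(d) = -2 (X(d) = -2 + (d - d) = -2 + 0 = -2)
v(K) = -81 (v(K) = -9*9 = -81)
V(q) = -81*q
((3 - 419*(-512)) + 2445051)/(V(1024) + 847233) + X(1687) = ((3 - 419*(-512)) + 2445051)/(-81*1024 + 847233) - 2 = ((3 + 214528) + 2445051)/(-82944 + 847233) - 2 = (214531 + 2445051)/764289 - 2 = 2659582*(1/764289) - 2 = 2659582/764289 - 2 = 1131004/764289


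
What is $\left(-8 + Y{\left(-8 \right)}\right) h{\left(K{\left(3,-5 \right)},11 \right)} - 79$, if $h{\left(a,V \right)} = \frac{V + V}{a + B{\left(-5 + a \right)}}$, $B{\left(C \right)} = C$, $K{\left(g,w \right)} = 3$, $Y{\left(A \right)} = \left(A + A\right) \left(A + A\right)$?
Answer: $5377$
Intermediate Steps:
$Y{\left(A \right)} = 4 A^{2}$ ($Y{\left(A \right)} = 2 A 2 A = 4 A^{2}$)
$h{\left(a,V \right)} = \frac{2 V}{-5 + 2 a}$ ($h{\left(a,V \right)} = \frac{V + V}{a + \left(-5 + a\right)} = \frac{2 V}{-5 + 2 a}$)
$\left(-8 + Y{\left(-8 \right)}\right) h{\left(K{\left(3,-5 \right)},11 \right)} - 79 = \left(-8 + 4 \left(-8\right)^{2}\right) 2 \cdot 11 \frac{1}{-5 + 2 \cdot 3} - 79 = \left(-8 + 4 \cdot 64\right) 2 \cdot 11 \frac{1}{-5 + 6} - 79 = \left(-8 + 256\right) 2 \cdot 11 \cdot 1^{-1} - 79 = 248 \cdot 2 \cdot 11 \cdot 1 - 79 = 248 \cdot 22 - 79 = 5456 - 79 = 5377$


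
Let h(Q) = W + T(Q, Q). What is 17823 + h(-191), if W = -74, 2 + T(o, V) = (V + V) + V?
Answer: 17174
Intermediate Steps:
T(o, V) = -2 + 3*V (T(o, V) = -2 + ((V + V) + V) = -2 + (2*V + V) = -2 + 3*V)
h(Q) = -76 + 3*Q (h(Q) = -74 + (-2 + 3*Q) = -76 + 3*Q)
17823 + h(-191) = 17823 + (-76 + 3*(-191)) = 17823 + (-76 - 573) = 17823 - 649 = 17174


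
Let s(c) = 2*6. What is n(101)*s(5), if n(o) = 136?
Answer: 1632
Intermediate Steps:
s(c) = 12
n(101)*s(5) = 136*12 = 1632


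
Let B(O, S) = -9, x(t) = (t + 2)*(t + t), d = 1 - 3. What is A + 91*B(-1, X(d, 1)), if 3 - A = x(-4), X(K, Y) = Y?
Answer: -832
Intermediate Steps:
d = -2
x(t) = 2*t*(2 + t) (x(t) = (2 + t)*(2*t) = 2*t*(2 + t))
A = -13 (A = 3 - 2*(-4)*(2 - 4) = 3 - 2*(-4)*(-2) = 3 - 1*16 = 3 - 16 = -13)
A + 91*B(-1, X(d, 1)) = -13 + 91*(-9) = -13 - 819 = -832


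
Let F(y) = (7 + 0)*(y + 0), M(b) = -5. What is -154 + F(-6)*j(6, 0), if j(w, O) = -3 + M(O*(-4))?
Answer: 182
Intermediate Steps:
F(y) = 7*y
j(w, O) = -8 (j(w, O) = -3 - 5 = -8)
-154 + F(-6)*j(6, 0) = -154 + (7*(-6))*(-8) = -154 - 42*(-8) = -154 + 336 = 182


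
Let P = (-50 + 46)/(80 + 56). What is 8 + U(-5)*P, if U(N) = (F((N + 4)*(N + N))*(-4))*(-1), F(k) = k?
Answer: 116/17 ≈ 6.8235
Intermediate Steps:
P = -1/34 (P = -4/136 = -4*1/136 = -1/34 ≈ -0.029412)
U(N) = 8*N*(4 + N) (U(N) = (((N + 4)*(N + N))*(-4))*(-1) = (((4 + N)*(2*N))*(-4))*(-1) = ((2*N*(4 + N))*(-4))*(-1) = -8*N*(4 + N)*(-1) = 8*N*(4 + N))
8 + U(-5)*P = 8 + (8*(-5)*(4 - 5))*(-1/34) = 8 + (8*(-5)*(-1))*(-1/34) = 8 + 40*(-1/34) = 8 - 20/17 = 116/17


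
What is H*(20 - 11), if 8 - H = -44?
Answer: 468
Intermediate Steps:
H = 52 (H = 8 - 1*(-44) = 8 + 44 = 52)
H*(20 - 11) = 52*(20 - 11) = 52*9 = 468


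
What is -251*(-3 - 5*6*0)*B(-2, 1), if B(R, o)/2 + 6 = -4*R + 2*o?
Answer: 6024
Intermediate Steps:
B(R, o) = -12 - 8*R + 4*o (B(R, o) = -12 + 2*(-4*R + 2*o) = -12 + (-8*R + 4*o) = -12 - 8*R + 4*o)
-251*(-3 - 5*6*0)*B(-2, 1) = -251*(-3 - 5*6*0)*(-12 - 8*(-2) + 4*1) = -251*(-3 - 30*0)*(-12 + 16 + 4) = -251*(-3 + 0)*8 = -(-753)*8 = -251*(-24) = 6024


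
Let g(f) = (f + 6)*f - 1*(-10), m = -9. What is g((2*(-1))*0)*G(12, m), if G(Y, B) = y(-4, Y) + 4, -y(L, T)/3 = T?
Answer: -320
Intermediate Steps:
y(L, T) = -3*T
G(Y, B) = 4 - 3*Y (G(Y, B) = -3*Y + 4 = 4 - 3*Y)
g(f) = 10 + f*(6 + f) (g(f) = (6 + f)*f + 10 = f*(6 + f) + 10 = 10 + f*(6 + f))
g((2*(-1))*0)*G(12, m) = (10 + ((2*(-1))*0)² + 6*((2*(-1))*0))*(4 - 3*12) = (10 + (-2*0)² + 6*(-2*0))*(4 - 36) = (10 + 0² + 6*0)*(-32) = (10 + 0 + 0)*(-32) = 10*(-32) = -320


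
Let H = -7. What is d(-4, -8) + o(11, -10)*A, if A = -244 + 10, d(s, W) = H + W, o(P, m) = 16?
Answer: -3759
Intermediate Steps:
d(s, W) = -7 + W
A = -234
d(-4, -8) + o(11, -10)*A = (-7 - 8) + 16*(-234) = -15 - 3744 = -3759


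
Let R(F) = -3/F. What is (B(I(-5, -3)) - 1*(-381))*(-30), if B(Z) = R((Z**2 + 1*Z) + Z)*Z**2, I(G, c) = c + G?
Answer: -11310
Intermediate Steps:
I(G, c) = G + c
B(Z) = -3*Z**2/(Z**2 + 2*Z) (B(Z) = (-3/((Z**2 + 1*Z) + Z))*Z**2 = (-3/((Z**2 + Z) + Z))*Z**2 = (-3/((Z + Z**2) + Z))*Z**2 = (-3/(Z**2 + 2*Z))*Z**2 = -3*Z**2/(Z**2 + 2*Z))
(B(I(-5, -3)) - 1*(-381))*(-30) = (-3*(-5 - 3)/(2 + (-5 - 3)) - 1*(-381))*(-30) = (-3*(-8)/(2 - 8) + 381)*(-30) = (-3*(-8)/(-6) + 381)*(-30) = (-3*(-8)*(-1/6) + 381)*(-30) = (-4 + 381)*(-30) = 377*(-30) = -11310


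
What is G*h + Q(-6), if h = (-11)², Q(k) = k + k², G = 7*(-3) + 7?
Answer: -1664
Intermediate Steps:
G = -14 (G = -21 + 7 = -14)
h = 121
G*h + Q(-6) = -14*121 - 6*(1 - 6) = -1694 - 6*(-5) = -1694 + 30 = -1664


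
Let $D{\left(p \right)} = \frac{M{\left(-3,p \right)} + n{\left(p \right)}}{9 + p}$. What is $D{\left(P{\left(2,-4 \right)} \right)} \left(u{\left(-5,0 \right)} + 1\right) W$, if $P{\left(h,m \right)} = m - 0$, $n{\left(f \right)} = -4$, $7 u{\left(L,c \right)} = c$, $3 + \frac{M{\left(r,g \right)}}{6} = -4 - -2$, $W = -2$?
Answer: $\frac{68}{5} \approx 13.6$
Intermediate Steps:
$M{\left(r,g \right)} = -30$ ($M{\left(r,g \right)} = -18 + 6 \left(-4 - -2\right) = -18 + 6 \left(-4 + 2\right) = -18 + 6 \left(-2\right) = -18 - 12 = -30$)
$u{\left(L,c \right)} = \frac{c}{7}$
$P{\left(h,m \right)} = m$ ($P{\left(h,m \right)} = m + 0 = m$)
$D{\left(p \right)} = - \frac{34}{9 + p}$ ($D{\left(p \right)} = \frac{-30 - 4}{9 + p} = - \frac{34}{9 + p}$)
$D{\left(P{\left(2,-4 \right)} \right)} \left(u{\left(-5,0 \right)} + 1\right) W = - \frac{34}{9 - 4} \left(\frac{1}{7} \cdot 0 + 1\right) \left(-2\right) = - \frac{34}{5} \left(0 + 1\right) \left(-2\right) = \left(-34\right) \frac{1}{5} \cdot 1 \left(-2\right) = \left(- \frac{34}{5}\right) \left(-2\right) = \frac{68}{5}$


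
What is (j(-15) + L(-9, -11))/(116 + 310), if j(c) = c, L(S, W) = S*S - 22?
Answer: 22/213 ≈ 0.10329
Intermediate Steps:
L(S, W) = -22 + S² (L(S, W) = S² - 22 = -22 + S²)
(j(-15) + L(-9, -11))/(116 + 310) = (-15 + (-22 + (-9)²))/(116 + 310) = (-15 + (-22 + 81))/426 = (-15 + 59)*(1/426) = 44*(1/426) = 22/213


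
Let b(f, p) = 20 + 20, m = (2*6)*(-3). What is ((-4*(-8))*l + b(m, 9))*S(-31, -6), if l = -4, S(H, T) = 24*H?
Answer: 65472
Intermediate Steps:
m = -36 (m = 12*(-3) = -36)
b(f, p) = 40
((-4*(-8))*l + b(m, 9))*S(-31, -6) = (-4*(-8)*(-4) + 40)*(24*(-31)) = (32*(-4) + 40)*(-744) = (-128 + 40)*(-744) = -88*(-744) = 65472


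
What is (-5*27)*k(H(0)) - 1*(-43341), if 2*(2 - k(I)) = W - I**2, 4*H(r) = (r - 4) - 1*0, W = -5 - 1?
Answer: 85197/2 ≈ 42599.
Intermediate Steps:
W = -6
H(r) = -1 + r/4 (H(r) = ((r - 4) - 1*0)/4 = ((-4 + r) + 0)/4 = (-4 + r)/4 = -1 + r/4)
k(I) = 5 + I**2/2 (k(I) = 2 - (-6 - I**2)/2 = 2 + (3 + I**2/2) = 5 + I**2/2)
(-5*27)*k(H(0)) - 1*(-43341) = (-5*27)*(5 + (-1 + (1/4)*0)**2/2) - 1*(-43341) = -135*(5 + (-1 + 0)**2/2) + 43341 = -135*(5 + (1/2)*(-1)**2) + 43341 = -135*(5 + (1/2)*1) + 43341 = -135*(5 + 1/2) + 43341 = -135*11/2 + 43341 = -1485/2 + 43341 = 85197/2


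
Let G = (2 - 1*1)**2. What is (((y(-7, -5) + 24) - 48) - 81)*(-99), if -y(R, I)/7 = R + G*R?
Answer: 693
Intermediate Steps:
G = 1 (G = (2 - 1)**2 = 1**2 = 1)
y(R, I) = -14*R (y(R, I) = -7*(R + 1*R) = -7*(R + R) = -14*R)
(((y(-7, -5) + 24) - 48) - 81)*(-99) = (((-14*(-7) + 24) - 48) - 81)*(-99) = (((98 + 24) - 48) - 81)*(-99) = ((122 - 48) - 81)*(-99) = (74 - 81)*(-99) = -7*(-99) = 693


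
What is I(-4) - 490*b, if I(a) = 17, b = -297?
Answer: 145547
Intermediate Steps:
I(-4) - 490*b = 17 - 490*(-297) = 17 + 145530 = 145547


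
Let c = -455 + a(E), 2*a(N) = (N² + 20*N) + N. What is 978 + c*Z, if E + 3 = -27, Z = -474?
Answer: 152658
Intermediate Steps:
E = -30 (E = -3 - 27 = -30)
a(N) = N²/2 + 21*N/2 (a(N) = ((N² + 20*N) + N)/2 = (N² + 21*N)/2 = N²/2 + 21*N/2)
c = -320 (c = -455 + (½)*(-30)*(21 - 30) = -455 + (½)*(-30)*(-9) = -455 + 135 = -320)
978 + c*Z = 978 - 320*(-474) = 978 + 151680 = 152658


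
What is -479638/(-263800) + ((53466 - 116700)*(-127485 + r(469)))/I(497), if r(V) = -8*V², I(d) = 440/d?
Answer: 48892649338061206/362725 ≈ 1.3479e+11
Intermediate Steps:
-479638/(-263800) + ((53466 - 116700)*(-127485 + r(469)))/I(497) = -479638/(-263800) + ((53466 - 116700)*(-127485 - 8*469²))/((440/497)) = -479638*(-1/263800) + (-63234*(-127485 - 8*219961))/((440*(1/497))) = 239819/131900 + (-63234*(-127485 - 1759688))/(440/497) = 239819/131900 - 63234*(-1887173)*(497/440) = 239819/131900 + 119333497482*(497/440) = 239819/131900 + 29654374124277/220 = 48892649338061206/362725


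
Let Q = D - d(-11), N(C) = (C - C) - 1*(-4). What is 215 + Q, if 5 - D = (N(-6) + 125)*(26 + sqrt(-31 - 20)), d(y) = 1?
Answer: -3135 - 129*I*sqrt(51) ≈ -3135.0 - 921.24*I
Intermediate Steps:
N(C) = 4 (N(C) = 0 + 4 = 4)
D = -3349 - 129*I*sqrt(51) (D = 5 - (4 + 125)*(26 + sqrt(-31 - 20)) = 5 - 129*(26 + sqrt(-51)) = 5 - 129*(26 + I*sqrt(51)) = 5 - (3354 + 129*I*sqrt(51)) = 5 + (-3354 - 129*I*sqrt(51)) = -3349 - 129*I*sqrt(51) ≈ -3349.0 - 921.24*I)
Q = -3350 - 129*I*sqrt(51) (Q = (-3349 - 129*I*sqrt(51)) - 1*1 = (-3349 - 129*I*sqrt(51)) - 1 = -3350 - 129*I*sqrt(51) ≈ -3350.0 - 921.24*I)
215 + Q = 215 + (-3350 - 129*I*sqrt(51)) = -3135 - 129*I*sqrt(51)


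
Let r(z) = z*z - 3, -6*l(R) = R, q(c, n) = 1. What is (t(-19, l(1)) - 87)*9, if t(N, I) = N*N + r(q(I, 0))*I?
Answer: 2469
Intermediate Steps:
l(R) = -R/6
r(z) = -3 + z² (r(z) = z² - 3 = -3 + z²)
t(N, I) = N² - 2*I (t(N, I) = N*N + (-3 + 1²)*I = N² + (-3 + 1)*I = N² - 2*I)
(t(-19, l(1)) - 87)*9 = (((-19)² - (-1)/3) - 87)*9 = ((361 - 2*(-⅙)) - 87)*9 = ((361 + ⅓) - 87)*9 = (1084/3 - 87)*9 = (823/3)*9 = 2469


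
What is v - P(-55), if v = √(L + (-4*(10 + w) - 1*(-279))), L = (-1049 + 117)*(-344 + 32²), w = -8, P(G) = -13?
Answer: 13 + I*√633489 ≈ 13.0 + 795.92*I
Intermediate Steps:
L = -633760 (L = -932*(-344 + 1024) = -932*680 = -633760)
v = I*√633489 (v = √(-633760 + (-4*(10 - 8) - 1*(-279))) = √(-633760 + (-4*2 + 279)) = √(-633760 + (-8 + 279)) = √(-633760 + 271) = √(-633489) = I*√633489 ≈ 795.92*I)
v - P(-55) = I*√633489 - 1*(-13) = I*√633489 + 13 = 13 + I*√633489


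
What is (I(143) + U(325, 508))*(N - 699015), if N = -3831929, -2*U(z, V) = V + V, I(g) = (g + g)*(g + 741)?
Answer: -1143229666304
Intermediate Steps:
I(g) = 2*g*(741 + g) (I(g) = (2*g)*(741 + g) = 2*g*(741 + g))
U(z, V) = -V (U(z, V) = -(V + V)/2 = -V)
(I(143) + U(325, 508))*(N - 699015) = (2*143*(741 + 143) - 1*508)*(-3831929 - 699015) = (2*143*884 - 508)*(-4530944) = (252824 - 508)*(-4530944) = 252316*(-4530944) = -1143229666304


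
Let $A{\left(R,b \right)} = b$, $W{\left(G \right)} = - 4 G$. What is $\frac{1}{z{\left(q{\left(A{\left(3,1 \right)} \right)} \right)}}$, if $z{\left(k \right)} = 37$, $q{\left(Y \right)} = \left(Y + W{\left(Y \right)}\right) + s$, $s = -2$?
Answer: $\frac{1}{37} \approx 0.027027$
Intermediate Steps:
$q{\left(Y \right)} = -2 - 3 Y$ ($q{\left(Y \right)} = \left(Y - 4 Y\right) - 2 = - 3 Y - 2 = -2 - 3 Y$)
$\frac{1}{z{\left(q{\left(A{\left(3,1 \right)} \right)} \right)}} = \frac{1}{37}$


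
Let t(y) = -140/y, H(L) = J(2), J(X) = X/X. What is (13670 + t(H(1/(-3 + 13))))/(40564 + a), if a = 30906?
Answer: 1353/7147 ≈ 0.18931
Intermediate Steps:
J(X) = 1
H(L) = 1
(13670 + t(H(1/(-3 + 13))))/(40564 + a) = (13670 - 140/1)/(40564 + 30906) = (13670 - 140*1)/71470 = (13670 - 140)*(1/71470) = 13530*(1/71470) = 1353/7147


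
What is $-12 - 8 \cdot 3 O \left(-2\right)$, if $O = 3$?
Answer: $132$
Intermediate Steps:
$-12 - 8 \cdot 3 O \left(-2\right) = -12 - 8 \cdot 3 \cdot 3 \left(-2\right) = -12 - 8 \cdot 9 \left(-2\right) = -12 - -144 = -12 + 144 = 132$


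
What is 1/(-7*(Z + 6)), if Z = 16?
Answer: -1/154 ≈ -0.0064935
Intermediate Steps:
1/(-7*(Z + 6)) = 1/(-7*(16 + 6)) = 1/(-7*22) = 1/(-154) = -1/154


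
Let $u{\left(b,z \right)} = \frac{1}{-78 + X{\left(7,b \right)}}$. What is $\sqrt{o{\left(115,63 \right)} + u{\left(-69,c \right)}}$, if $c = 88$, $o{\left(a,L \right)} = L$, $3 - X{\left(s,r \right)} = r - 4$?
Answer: $\frac{5 \sqrt{10}}{2} \approx 7.9057$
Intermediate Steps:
$X{\left(s,r \right)} = 7 - r$ ($X{\left(s,r \right)} = 3 - \left(r - 4\right) = 3 - \left(-4 + r\right) = 7 - r$)
$u{\left(b,z \right)} = \frac{1}{-71 - b}$ ($u{\left(b,z \right)} = \frac{1}{-78 - \left(-7 + b\right)} = \frac{1}{-71 - b}$)
$\sqrt{o{\left(115,63 \right)} + u{\left(-69,c \right)}} = \sqrt{63 - \frac{1}{71 - 69}} = \sqrt{63 - \frac{1}{2}} = \sqrt{\frac{125}{2}} = \frac{5 \sqrt{10}}{2}$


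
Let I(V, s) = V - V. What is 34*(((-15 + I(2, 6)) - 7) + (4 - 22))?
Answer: -1360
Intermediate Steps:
I(V, s) = 0
34*(((-15 + I(2, 6)) - 7) + (4 - 22)) = 34*(((-15 + 0) - 7) + (4 - 22)) = 34*((-15 - 7) - 18) = 34*(-22 - 18) = 34*(-40) = -1360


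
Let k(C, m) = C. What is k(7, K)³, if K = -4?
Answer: 343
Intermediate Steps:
k(7, K)³ = 7³ = 343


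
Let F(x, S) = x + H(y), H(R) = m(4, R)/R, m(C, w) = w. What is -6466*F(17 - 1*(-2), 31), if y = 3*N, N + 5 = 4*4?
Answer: -129320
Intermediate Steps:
N = 11 (N = -5 + 4*4 = -5 + 16 = 11)
y = 33 (y = 3*11 = 33)
H(R) = 1 (H(R) = R/R = 1)
F(x, S) = 1 + x (F(x, S) = x + 1 = 1 + x)
-6466*F(17 - 1*(-2), 31) = -6466*(1 + (17 - 1*(-2))) = -6466*(1 + (17 + 2)) = -6466*(1 + 19) = -6466*20 = -129320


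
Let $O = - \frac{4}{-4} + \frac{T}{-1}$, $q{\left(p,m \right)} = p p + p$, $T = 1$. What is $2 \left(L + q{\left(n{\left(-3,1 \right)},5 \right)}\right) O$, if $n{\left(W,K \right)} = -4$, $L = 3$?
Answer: $0$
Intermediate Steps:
$q{\left(p,m \right)} = p + p^{2}$ ($q{\left(p,m \right)} = p^{2} + p = p + p^{2}$)
$O = 0$ ($O = - \frac{4}{-4} + 1 \frac{1}{-1} = \left(-4\right) \left(- \frac{1}{4}\right) + 1 \left(-1\right) = 1 - 1 = 0$)
$2 \left(L + q{\left(n{\left(-3,1 \right)},5 \right)}\right) O = 2 \left(3 - 4 \left(1 - 4\right)\right) 0 = 2 \left(3 - -12\right) 0 = 2 \left(3 + 12\right) 0 = 2 \cdot 15 \cdot 0 = 30 \cdot 0 = 0$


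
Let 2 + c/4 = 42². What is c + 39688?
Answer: 46736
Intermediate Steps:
c = 7048 (c = -8 + 4*42² = -8 + 4*1764 = -8 + 7056 = 7048)
c + 39688 = 7048 + 39688 = 46736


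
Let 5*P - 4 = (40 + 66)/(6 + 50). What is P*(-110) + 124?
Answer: -79/14 ≈ -5.6429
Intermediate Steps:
P = 33/28 (P = ⅘ + ((40 + 66)/(6 + 50))/5 = ⅘ + (106/56)/5 = ⅘ + (106*(1/56))/5 = ⅘ + (⅕)*(53/28) = ⅘ + 53/140 = 33/28 ≈ 1.1786)
P*(-110) + 124 = (33/28)*(-110) + 124 = -1815/14 + 124 = -79/14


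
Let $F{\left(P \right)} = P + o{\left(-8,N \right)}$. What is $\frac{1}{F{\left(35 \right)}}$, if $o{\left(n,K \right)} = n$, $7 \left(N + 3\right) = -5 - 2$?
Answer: $\frac{1}{27} \approx 0.037037$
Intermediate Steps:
$N = -4$ ($N = -3 + \frac{-5 - 2}{7} = -3 + \frac{1}{7} \left(-7\right) = -3 - 1 = -4$)
$F{\left(P \right)} = -8 + P$ ($F{\left(P \right)} = P - 8 = -8 + P$)
$\frac{1}{F{\left(35 \right)}} = \frac{1}{-8 + 35} = \frac{1}{27}$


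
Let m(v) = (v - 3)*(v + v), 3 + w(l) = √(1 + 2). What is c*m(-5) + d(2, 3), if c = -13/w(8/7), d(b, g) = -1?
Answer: 519 + 520*√3/3 ≈ 819.22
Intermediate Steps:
w(l) = -3 + √3 (w(l) = -3 + √(1 + 2) = -3 + √3)
c = -13/(-3 + √3) ≈ 10.253
m(v) = 2*v*(-3 + v) (m(v) = (-3 + v)*(2*v) = 2*v*(-3 + v))
c*m(-5) + d(2, 3) = (13/2 + 13*√3/6)*(2*(-5)*(-3 - 5)) - 1 = (13/2 + 13*√3/6)*(2*(-5)*(-8)) - 1 = (13/2 + 13*√3/6)*80 - 1 = (520 + 520*√3/3) - 1 = 519 + 520*√3/3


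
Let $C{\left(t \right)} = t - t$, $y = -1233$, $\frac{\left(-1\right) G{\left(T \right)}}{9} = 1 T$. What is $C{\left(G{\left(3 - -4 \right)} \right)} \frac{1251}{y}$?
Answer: $0$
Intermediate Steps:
$G{\left(T \right)} = - 9 T$ ($G{\left(T \right)} = - 9 \cdot 1 T = - 9 T$)
$C{\left(t \right)} = 0$
$C{\left(G{\left(3 - -4 \right)} \right)} \frac{1251}{y} = 0 \frac{1251}{-1233} = 0 \cdot 1251 \left(- \frac{1}{1233}\right) = 0 \left(- \frac{139}{137}\right) = 0$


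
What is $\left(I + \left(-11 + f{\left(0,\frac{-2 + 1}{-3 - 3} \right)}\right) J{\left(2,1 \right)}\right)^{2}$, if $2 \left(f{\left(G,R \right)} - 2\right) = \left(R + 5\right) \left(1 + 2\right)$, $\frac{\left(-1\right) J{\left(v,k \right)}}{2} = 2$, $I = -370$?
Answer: $133225$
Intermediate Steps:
$J{\left(v,k \right)} = -4$ ($J{\left(v,k \right)} = \left(-2\right) 2 = -4$)
$f{\left(G,R \right)} = \frac{19}{2} + \frac{3 R}{2}$ ($f{\left(G,R \right)} = 2 + \frac{\left(R + 5\right) \left(1 + 2\right)}{2} = 2 + \frac{\left(5 + R\right) 3}{2} = 2 + \frac{15 + 3 R}{2} = 2 + \left(\frac{15}{2} + \frac{3 R}{2}\right) = \frac{19}{2} + \frac{3 R}{2}$)
$\left(I + \left(-11 + f{\left(0,\frac{-2 + 1}{-3 - 3} \right)}\right) J{\left(2,1 \right)}\right)^{2} = \left(-370 + \left(-11 + \left(\frac{19}{2} + \frac{3 \frac{-2 + 1}{-3 - 3}}{2}\right)\right) \left(-4\right)\right)^{2} = \left(-370 + \left(-11 + \left(\frac{19}{2} + \frac{3 \left(- \frac{1}{-6}\right)}{2}\right)\right) \left(-4\right)\right)^{2} = \left(-370 + \left(-11 + \left(\frac{19}{2} + \frac{3 \left(\left(-1\right) \left(- \frac{1}{6}\right)\right)}{2}\right)\right) \left(-4\right)\right)^{2} = \left(-370 + \left(-11 + \left(\frac{19}{2} + \frac{3}{2} \cdot \frac{1}{6}\right)\right) \left(-4\right)\right)^{2} = \left(-370 + \left(-11 + \left(\frac{19}{2} + \frac{1}{4}\right)\right) \left(-4\right)\right)^{2} = \left(-370 + \left(-11 + \frac{39}{4}\right) \left(-4\right)\right)^{2} = \left(-370 - -5\right)^{2} = \left(-370 + 5\right)^{2} = \left(-365\right)^{2} = 133225$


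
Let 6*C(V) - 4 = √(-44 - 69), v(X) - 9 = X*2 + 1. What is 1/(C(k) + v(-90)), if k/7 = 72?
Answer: -2032/344123 - 2*I*√113/344123 ≈ -0.0059049 - 6.1781e-5*I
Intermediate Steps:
k = 504 (k = 7*72 = 504)
v(X) = 10 + 2*X (v(X) = 9 + (X*2 + 1) = 9 + (2*X + 1) = 9 + (1 + 2*X) = 10 + 2*X)
C(V) = ⅔ + I*√113/6 (C(V) = ⅔ + √(-44 - 69)/6 = ⅔ + √(-113)/6 = ⅔ + (I*√113)/6 = ⅔ + I*√113/6)
1/(C(k) + v(-90)) = 1/((⅔ + I*√113/6) + (10 + 2*(-90))) = 1/((⅔ + I*√113/6) + (10 - 180)) = 1/((⅔ + I*√113/6) - 170) = 1/(-508/3 + I*√113/6)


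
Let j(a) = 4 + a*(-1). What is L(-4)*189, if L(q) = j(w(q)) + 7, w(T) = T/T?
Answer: 1890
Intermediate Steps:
w(T) = 1
j(a) = 4 - a
L(q) = 10 (L(q) = (4 - 1*1) + 7 = (4 - 1) + 7 = 3 + 7 = 10)
L(-4)*189 = 10*189 = 1890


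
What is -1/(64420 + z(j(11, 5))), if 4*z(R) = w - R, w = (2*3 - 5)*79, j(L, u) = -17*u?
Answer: -1/64461 ≈ -1.5513e-5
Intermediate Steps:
w = 79 (w = (6 - 5)*79 = 1*79 = 79)
z(R) = 79/4 - R/4 (z(R) = (79 - R)/4 = 79/4 - R/4)
-1/(64420 + z(j(11, 5))) = -1/(64420 + (79/4 - (-17)*5/4)) = -1/(64420 + (79/4 - 1/4*(-85))) = -1/(64420 + (79/4 + 85/4)) = -1/(64420 + 41) = -1/64461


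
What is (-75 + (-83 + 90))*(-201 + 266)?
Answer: -4420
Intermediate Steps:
(-75 + (-83 + 90))*(-201 + 266) = (-75 + 7)*65 = -68*65 = -4420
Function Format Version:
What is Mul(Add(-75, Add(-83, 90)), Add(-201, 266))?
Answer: -4420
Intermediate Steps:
Mul(Add(-75, Add(-83, 90)), Add(-201, 266)) = Mul(Add(-75, 7), 65) = Mul(-68, 65) = -4420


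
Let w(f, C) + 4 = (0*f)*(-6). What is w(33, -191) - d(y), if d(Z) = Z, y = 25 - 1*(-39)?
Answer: -68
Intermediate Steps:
w(f, C) = -4 (w(f, C) = -4 + (0*f)*(-6) = -4 + 0*(-6) = -4 + 0 = -4)
y = 64 (y = 25 + 39 = 64)
w(33, -191) - d(y) = -4 - 1*64 = -4 - 64 = -68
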